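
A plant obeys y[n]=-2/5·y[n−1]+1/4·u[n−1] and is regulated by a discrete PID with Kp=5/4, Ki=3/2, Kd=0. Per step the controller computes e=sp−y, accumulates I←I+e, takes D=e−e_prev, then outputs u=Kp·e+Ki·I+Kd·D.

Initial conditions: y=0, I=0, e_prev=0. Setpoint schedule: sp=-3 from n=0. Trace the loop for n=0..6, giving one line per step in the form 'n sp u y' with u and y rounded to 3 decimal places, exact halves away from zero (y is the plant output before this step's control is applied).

(exact arithmetic carried between steps; '≈' marks a value shown rounded to 6 d.p. or computed from one; I and e_prev carry over from the previous line; the table rounds u and y to 3 d.p., halves away from zero)
n=0: y=0, sp=-3, e=sp−y=-3; I=-3, D=e−e_prev=-3; u=5/4·(-3)+3/2·(-3)+0·(-3)=-8.25; next y=-2/5·0+1/4·(-8.25)=-2.0625
n=1: y=-2.0625, sp=-3, e=sp−y=-0.9375; I=-3.9375, D=e−e_prev=2.0625; u=5/4·(-0.9375)+3/2·(-3.9375)+0·2.0625=-7.078125; next y=-2/5·(-2.0625)+1/4·(-7.078125)≈-0.944531
n=2: y≈-0.944531, sp=-3, e=sp−y≈-2.055469; I≈-5.992969, D=e−e_prev≈-1.117969; u=5/4·(-2.055469)+3/2·(-5.992969)+0·(-1.117969)≈-11.558789; next y=-2/5·(-0.944531)+1/4·(-11.558789)≈-2.511885
n=3: y≈-2.511885, sp=-3, e=sp−y≈-0.488115; I≈-6.481084, D=e−e_prev≈1.567354; u=5/4·(-0.488115)+3/2·(-6.481084)+0·1.567354≈-10.331770; next y=-2/5·(-2.511885)+1/4·(-10.331770)≈-1.578189
n=4: y≈-1.578189, sp=-3, e=sp−y≈-1.421811; I≈-7.902895, D=e−e_prev≈-0.933696; u=5/4·(-1.421811)+3/2·(-7.902895)+0·(-0.933696)≈-13.631607; next y=-2/5·(-1.578189)+1/4·(-13.631607)≈-2.776626
n=5: y≈-2.776626, sp=-3, e=sp−y≈-0.223374; I≈-8.126269, D=e−e_prev≈1.198438; u=5/4·(-0.223374)+3/2·(-8.126269)+0·1.198438≈-12.468620; next y=-2/5·(-2.776626)+1/4·(-12.468620)≈-2.006505
n=6: y≈-2.006505, sp=-3, e=sp−y≈-0.993495; I≈-9.119764, D=e−e_prev≈-0.770122; u=5/4·(-0.993495)+3/2·(-9.119764)+0·(-0.770122)≈-14.921516; next y=-2/5·(-2.006505)+1/4·(-14.921516)≈-2.927777

0 -3 -8.250 0.000
1 -3 -7.078 -2.063
2 -3 -11.559 -0.945
3 -3 -10.332 -2.512
4 -3 -13.632 -1.578
5 -3 -12.469 -2.777
6 -3 -14.922 -2.007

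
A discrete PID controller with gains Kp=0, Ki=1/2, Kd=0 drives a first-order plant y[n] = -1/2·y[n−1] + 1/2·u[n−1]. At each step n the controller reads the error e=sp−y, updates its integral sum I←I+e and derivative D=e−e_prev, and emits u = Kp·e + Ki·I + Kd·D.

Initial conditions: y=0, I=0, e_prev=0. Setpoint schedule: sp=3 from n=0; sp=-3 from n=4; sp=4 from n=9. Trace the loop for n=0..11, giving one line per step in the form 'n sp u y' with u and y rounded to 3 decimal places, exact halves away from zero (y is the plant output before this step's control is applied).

(exact arithmetic carried between steps; '≈' marks a value shown rounded to 6 d.p. or computed from one; I and e_prev carry over from the previous line; the table rounds u and y to 3 d.p., halves away from zero)
n=0: y=0, sp=3, e=sp−y=3; I=3, D=e−e_prev=3; u=0·3+1/2·3+0·3=1.5; next y=-1/2·0+1/2·1.5=0.75
n=1: y=0.75, sp=3, e=sp−y=2.25; I=5.25, D=e−e_prev=-0.75; u=0·2.25+1/2·5.25+0·(-0.75)=2.625; next y=-1/2·0.75+1/2·2.625=0.9375
n=2: y=0.9375, sp=3, e=sp−y=2.0625; I=7.3125, D=e−e_prev=-0.1875; u=0·2.0625+1/2·7.3125+0·(-0.1875)=3.65625; next y=-1/2·0.9375+1/2·3.65625=1.359375
n=3: y=1.359375, sp=3, e=sp−y=1.640625; I=8.953125, D=e−e_prev=-0.421875; u=0·1.640625+1/2·8.953125+0·(-0.421875)≈4.476563; next y=-1/2·1.359375+1/2·4.476563≈1.558594
n=4: y≈1.558594, sp=-3, e=sp−y≈-4.558594; I≈4.394531, D=e−e_prev≈-6.199219; u=0·(-4.558594)+1/2·4.394531+0·(-6.199219)≈2.197266; next y=-1/2·1.558594+1/2·2.197266≈0.319336
n=5: y≈0.319336, sp=-3, e=sp−y≈-3.319336; I≈1.075195, D=e−e_prev≈1.239258; u=0·(-3.319336)+1/2·1.075195+0·1.239258≈0.537598; next y=-1/2·0.319336+1/2·0.537598≈0.109131
n=6: y≈0.109131, sp=-3, e=sp−y≈-3.109131; I≈-2.033936, D=e−e_prev≈0.210205; u=0·(-3.109131)+1/2·(-2.033936)+0·0.210205≈-1.016968; next y=-1/2·0.109131+1/2·(-1.016968)≈-0.563049
n=7: y≈-0.563049, sp=-3, e=sp−y≈-2.436951; I≈-4.470886, D=e−e_prev≈0.672180; u=0·(-2.436951)+1/2·(-4.470886)+0·0.672180≈-2.235443; next y=-1/2·(-0.563049)+1/2·(-2.235443)≈-0.836197
n=8: y≈-0.836197, sp=-3, e=sp−y≈-2.163803; I≈-6.634689, D=e−e_prev≈0.273148; u=0·(-2.163803)+1/2·(-6.634689)+0·0.273148≈-3.317345; next y=-1/2·(-0.836197)+1/2·(-3.317345)≈-1.240574
n=9: y≈-1.240574, sp=4, e=sp−y≈5.240574; I≈-1.394115, D=e−e_prev≈7.404377; u=0·5.240574+1/2·(-1.394115)+0·7.404377≈-0.697058; next y=-1/2·(-1.240574)+1/2·(-0.697058)≈0.271758
n=10: y≈0.271758, sp=4, e=sp−y≈3.728242; I≈2.334126, D=e−e_prev≈-1.512332; u=0·3.728242+1/2·2.334126+0·(-1.512332)≈1.167063; next y=-1/2·0.271758+1/2·1.167063≈0.447653
n=11: y≈0.447653, sp=4, e=sp−y≈3.552347; I≈5.886474, D=e−e_prev≈-0.175894; u=0·3.552347+1/2·5.886474+0·(-0.175894)≈2.943237; next y=-1/2·0.447653+1/2·2.943237≈1.247792

0 3 1.500 0.000
1 3 2.625 0.750
2 3 3.656 0.938
3 3 4.477 1.359
4 -3 2.197 1.559
5 -3 0.538 0.319
6 -3 -1.017 0.109
7 -3 -2.235 -0.563
8 -3 -3.317 -0.836
9 4 -0.697 -1.241
10 4 1.167 0.272
11 4 2.943 0.448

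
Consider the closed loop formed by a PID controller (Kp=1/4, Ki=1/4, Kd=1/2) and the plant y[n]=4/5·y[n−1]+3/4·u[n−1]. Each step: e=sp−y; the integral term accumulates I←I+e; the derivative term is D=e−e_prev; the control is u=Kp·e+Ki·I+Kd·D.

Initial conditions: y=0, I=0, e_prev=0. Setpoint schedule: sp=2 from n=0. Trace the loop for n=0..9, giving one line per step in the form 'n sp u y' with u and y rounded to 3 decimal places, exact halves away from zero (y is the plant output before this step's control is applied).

(exact arithmetic carried between steps; '≈' marks a value shown rounded to 6 d.p. or computed from one; I and e_prev carry over from the previous line; the table rounds u and y to 3 d.p., halves away from zero)
n=0: y=0, sp=2, e=sp−y=2; I=2, D=e−e_prev=2; u=1/4·2+1/4·2+1/2·2=2; next y=4/5·0+3/4·2=1.5
n=1: y=1.5, sp=2, e=sp−y=0.5; I=2.5, D=e−e_prev=-1.5; u=1/4·0.5+1/4·2.5+1/2·(-1.5)=0; next y=4/5·1.5+3/4·0=1.2
n=2: y=1.2, sp=2, e=sp−y=0.8; I=3.3, D=e−e_prev=0.3; u=1/4·0.8+1/4·3.3+1/2·0.3=1.175; next y=4/5·1.2+3/4·1.175=1.84125
n=3: y=1.84125, sp=2, e=sp−y=0.15875; I=3.45875, D=e−e_prev=-0.64125; u=1/4·0.15875+1/4·3.45875+1/2·(-0.64125)=0.58375; next y=4/5·1.84125+3/4·0.58375≈1.910813
n=4: y≈1.910813, sp=2, e=sp−y≈0.089188; I≈3.547938, D=e−e_prev≈-0.069563; u=1/4·0.089188+1/4·3.547938+1/2·(-0.069563)≈0.8745; next y=4/5·1.910813+3/4·0.8745≈2.184525
n=5: y=2.184525, sp=2, e=sp−y=-0.184525; I≈3.363413, D=e−e_prev≈-0.273713; u=1/4·(-0.184525)+1/4·3.363413+1/2·(-0.273713)≈0.657866; next y=4/5·2.184525+3/4·0.657866≈2.241019
n=6: y≈2.241019, sp=2, e=sp−y≈-0.241019; I≈3.122393, D=e−e_prev≈-0.056494; u=1/4·(-0.241019)+1/4·3.122393+1/2·(-0.056494)≈0.692096; next y=4/5·2.241019+3/4·0.692096≈2.311888
n=7: y≈2.311888, sp=2, e=sp−y≈-0.311888; I≈2.810506, D=e−e_prev≈-0.070868; u=1/4·(-0.311888)+1/4·2.810506+1/2·(-0.070868)≈0.589220; next y=4/5·2.311888+3/4·0.589220≈2.291425
n=8: y≈2.291425, sp=2, e=sp−y≈-0.291425; I≈2.519080, D=e−e_prev≈0.020462; u=1/4·(-0.291425)+1/4·2.519080+1/2·0.020462≈0.567145; next y=4/5·2.291425+3/4·0.567145≈2.258499
n=9: y≈2.258499, sp=2, e=sp−y≈-0.258499; I≈2.260581, D=e−e_prev≈0.032926; u=1/4·(-0.258499)+1/4·2.260581+1/2·0.032926≈0.516984; next y=4/5·2.258499+3/4·0.516984≈2.194537

0 2 2.000 0.000
1 2 0.000 1.500
2 2 1.175 1.200
3 2 0.584 1.841
4 2 0.875 1.911
5 2 0.658 2.185
6 2 0.692 2.241
7 2 0.589 2.312
8 2 0.567 2.291
9 2 0.517 2.258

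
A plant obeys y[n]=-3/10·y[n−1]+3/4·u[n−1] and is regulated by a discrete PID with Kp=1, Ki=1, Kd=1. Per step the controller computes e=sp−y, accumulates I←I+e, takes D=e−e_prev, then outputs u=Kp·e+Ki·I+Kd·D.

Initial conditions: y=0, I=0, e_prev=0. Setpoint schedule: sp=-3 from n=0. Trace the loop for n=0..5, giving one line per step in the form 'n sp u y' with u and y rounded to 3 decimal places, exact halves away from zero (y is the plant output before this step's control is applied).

(exact arithmetic carried between steps; '≈' marks a value shown rounded to 6 d.p. or computed from one; I and e_prev carry over from the previous line; the table rounds u and y to 3 d.p., halves away from zero)
n=0: y=0, sp=-3, e=sp−y=-3; I=-3, D=e−e_prev=-3; u=1·(-3)+1·(-3)+1·(-3)=-9; next y=-3/10·0+3/4·(-9)=-6.75
n=1: y=-6.75, sp=-3, e=sp−y=3.75; I=0.75, D=e−e_prev=6.75; u=1·3.75+1·0.75+1·6.75=11.25; next y=-3/10·(-6.75)+3/4·11.25=10.4625
n=2: y=10.4625, sp=-3, e=sp−y=-13.4625; I=-12.7125, D=e−e_prev=-17.2125; u=1·(-13.4625)+1·(-12.7125)+1·(-17.2125)=-43.3875; next y=-3/10·10.4625+3/4·(-43.3875)=-35.679375
n=3: y=-35.679375, sp=-3, e=sp−y=32.679375; I=19.966875, D=e−e_prev=46.141875; u=1·32.679375+1·19.966875+1·46.141875=98.788125; next y=-3/10·(-35.679375)+3/4·98.788125≈84.794906
n=4: y≈84.794906, sp=-3, e=sp−y≈-87.794906; I≈-67.828031, D=e−e_prev≈-120.474281; u=1·(-87.794906)+1·(-67.828031)+1·(-120.474281)≈-276.097219; next y=-3/10·84.794906+3/4·(-276.097219)≈-232.511386
n=5: y≈-232.511386, sp=-3, e=sp−y≈229.511386; I≈161.683355, D=e−e_prev≈317.306292; u=1·229.511386+1·161.683355+1·317.306292≈708.501033; next y=-3/10·(-232.511386)+3/4·708.501033≈601.129190

0 -3 -9.000 0.000
1 -3 11.250 -6.750
2 -3 -43.388 10.463
3 -3 98.788 -35.679
4 -3 -276.097 84.795
5 -3 708.501 -232.511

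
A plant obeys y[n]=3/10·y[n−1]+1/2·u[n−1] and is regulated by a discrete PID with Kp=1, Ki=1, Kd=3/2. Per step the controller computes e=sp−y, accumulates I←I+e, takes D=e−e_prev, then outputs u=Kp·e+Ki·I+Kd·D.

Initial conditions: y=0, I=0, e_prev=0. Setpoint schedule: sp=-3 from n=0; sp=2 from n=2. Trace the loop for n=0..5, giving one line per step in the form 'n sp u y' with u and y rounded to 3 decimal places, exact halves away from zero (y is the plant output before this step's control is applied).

(exact arithmetic carried between steps; '≈' marks a value shown rounded to 6 d.p. or computed from one; I and e_prev carry over from the previous line; the table rounds u and y to 3 d.p., halves away from zero)
n=0: y=0, sp=-3, e=sp−y=-3; I=-3, D=e−e_prev=-3; u=1·(-3)+1·(-3)+3/2·(-3)=-10.5; next y=3/10·0+1/2·(-10.5)=-5.25
n=1: y=-5.25, sp=-3, e=sp−y=2.25; I=-0.75, D=e−e_prev=5.25; u=1·2.25+1·(-0.75)+3/2·5.25=9.375; next y=3/10·(-5.25)+1/2·9.375=3.1125
n=2: y=3.1125, sp=2, e=sp−y=-1.1125; I=-1.8625, D=e−e_prev=-3.3625; u=1·(-1.1125)+1·(-1.8625)+3/2·(-3.3625)=-8.01875; next y=3/10·3.1125+1/2·(-8.01875)=-3.075625
n=3: y=-3.075625, sp=2, e=sp−y=5.075625; I=3.213125, D=e−e_prev=6.188125; u=1·5.075625+1·3.213125+3/2·6.188125≈17.570938; next y=3/10·(-3.075625)+1/2·17.570938≈7.862781
n=4: y≈7.862781, sp=2, e=sp−y≈-5.862781; I≈-2.649656, D=e−e_prev≈-10.938406; u=1·(-5.862781)+1·(-2.649656)+3/2·(-10.938406)≈-24.920047; next y=3/10·7.862781+1/2·(-24.920047)≈-10.101189
n=5: y≈-10.101189, sp=2, e=sp−y≈12.101189; I≈9.451533, D=e−e_prev≈17.963970; u=1·12.101189+1·9.451533+3/2·17.963970≈48.498677; next y=3/10·(-10.101189)+1/2·48.498677≈21.218982

0 -3 -10.500 0.000
1 -3 9.375 -5.250
2 2 -8.019 3.113
3 2 17.571 -3.076
4 2 -24.920 7.863
5 2 48.499 -10.101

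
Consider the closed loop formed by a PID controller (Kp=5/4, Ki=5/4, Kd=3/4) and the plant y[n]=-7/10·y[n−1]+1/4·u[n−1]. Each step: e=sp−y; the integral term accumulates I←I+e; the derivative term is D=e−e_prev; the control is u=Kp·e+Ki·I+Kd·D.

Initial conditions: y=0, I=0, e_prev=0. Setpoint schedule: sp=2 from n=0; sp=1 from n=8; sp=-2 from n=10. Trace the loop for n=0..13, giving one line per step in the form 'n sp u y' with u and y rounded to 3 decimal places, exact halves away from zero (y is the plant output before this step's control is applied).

(exact arithmetic carried between steps; '≈' marks a value shown rounded to 6 d.p. or computed from one; I and e_prev carry over from the previous line; the table rounds u and y to 3 d.p., halves away from zero)
n=0: y=0, sp=2, e=sp−y=2; I=2, D=e−e_prev=2; u=5/4·2+5/4·2+3/4·2=6.5; next y=-7/10·0+1/4·6.5=1.625
n=1: y=1.625, sp=2, e=sp−y=0.375; I=2.375, D=e−e_prev=-1.625; u=5/4·0.375+5/4·2.375+3/4·(-1.625)=2.21875; next y=-7/10·1.625+1/4·2.21875≈-0.582813
n=2: y≈-0.582813, sp=2, e=sp−y≈2.582813; I≈4.957813, D=e−e_prev≈2.207813; u=5/4·2.582813+5/4·4.957813+3/4·2.207813≈11.081641; next y=-7/10·(-0.582813)+1/4·11.081641≈3.178379
n=3: y≈3.178379, sp=2, e=sp−y≈-1.178379; I≈3.779434, D=e−e_prev≈-3.761191; u=5/4·(-1.178379)+5/4·3.779434+3/4·(-3.761191)≈0.430425; next y=-7/10·3.178379+1/4·0.430425≈-2.117259
n=4: y≈-2.117259, sp=2, e=sp−y≈4.117259; I≈7.896693, D=e−e_prev≈5.295638; u=5/4·4.117259+5/4·7.896693+3/4·5.295638≈18.989168; next y=-7/10·(-2.117259)+1/4·18.989168≈6.229373
n=5: y≈6.229373, sp=2, e=sp−y≈-4.229373; I≈3.667319, D=e−e_prev≈-8.346632; u=5/4·(-4.229373)+5/4·3.667319+3/4·(-8.346632)≈-6.962542; next y=-7/10·6.229373+1/4·(-6.962542)≈-6.101197
n=6: y≈-6.101197, sp=2, e=sp−y≈8.101197; I≈11.768516, D=e−e_prev≈12.330570; u=5/4·8.101197+5/4·11.768516+3/4·12.330570≈34.085069; next y=-7/10·(-6.101197)+1/4·34.085069≈12.792105
n=7: y≈12.792105, sp=2, e=sp−y≈-10.792105; I≈0.976411, D=e−e_prev≈-18.893302; u=5/4·(-10.792105)+5/4·0.976411+3/4·(-18.893302)≈-26.439593; next y=-7/10·12.792105+1/4·(-26.439593)≈-15.564372
n=8: y≈-15.564372, sp=1, e=sp−y≈16.564372; I≈17.540783, D=e−e_prev≈27.356477; u=5/4·16.564372+5/4·17.540783+3/4·27.356477≈63.148801; next y=-7/10·(-15.564372)+1/4·63.148801≈26.682261
n=9: y≈26.682261, sp=1, e=sp−y≈-25.682261; I≈-8.141478, D=e−e_prev≈-42.246632; u=5/4·(-25.682261)+5/4·(-8.141478)+3/4·(-42.246632)≈-73.964647; next y=-7/10·26.682261+1/4·(-73.964647)≈-37.168744
n=10: y≈-37.168744, sp=-2, e=sp−y≈35.168744; I≈27.027267, D=e−e_prev≈60.851005; u=5/4·35.168744+5/4·27.027267+3/4·60.851005≈123.383267; next y=-7/10·(-37.168744)+1/4·123.383267≈56.863938
n=11: y≈56.863938, sp=-2, e=sp−y≈-58.863938; I≈-31.836671, D=e−e_prev≈-94.032682; u=5/4·(-58.863938)+5/4·(-31.836671)+3/4·(-94.032682)≈-183.900272; next y=-7/10·56.863938+1/4·(-183.900272)≈-85.779824
n=12: y≈-85.779824, sp=-2, e=sp−y≈83.779824; I≈51.943153, D=e−e_prev≈142.643762; u=5/4·83.779824+5/4·51.943153+3/4·142.643762≈276.636543; next y=-7/10·(-85.779824)+1/4·276.636543≈129.205013
n=13: y≈129.205013, sp=-2, e=sp−y≈-131.205013; I≈-79.261860, D=e−e_prev≈-214.984837; u=5/4·(-131.205013)+5/4·(-79.261860)+3/4·(-214.984837)≈-424.322218; next y=-7/10·129.205013+1/4·(-424.322218)≈-196.524063

0 2 6.500 0.000
1 2 2.219 1.625
2 2 11.082 -0.583
3 2 0.430 3.178
4 2 18.989 -2.117
5 2 -6.963 6.229
6 2 34.085 -6.101
7 2 -26.440 12.792
8 1 63.149 -15.564
9 1 -73.965 26.682
10 -2 123.383 -37.169
11 -2 -183.900 56.864
12 -2 276.637 -85.780
13 -2 -424.322 129.205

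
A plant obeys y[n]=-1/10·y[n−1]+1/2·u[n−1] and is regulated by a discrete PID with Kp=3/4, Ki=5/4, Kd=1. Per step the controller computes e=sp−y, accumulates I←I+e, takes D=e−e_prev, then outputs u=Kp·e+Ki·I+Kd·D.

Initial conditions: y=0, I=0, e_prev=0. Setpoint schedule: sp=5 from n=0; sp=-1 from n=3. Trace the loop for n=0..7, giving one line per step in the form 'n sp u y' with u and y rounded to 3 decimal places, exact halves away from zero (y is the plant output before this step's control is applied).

(exact arithmetic carried between steps; '≈' marks a value shown rounded to 6 d.p. or computed from one; I and e_prev carry over from the previous line; the table rounds u and y to 3 d.p., halves away from zero)
n=0: y=0, sp=5, e=sp−y=5; I=5, D=e−e_prev=5; u=3/4·5+5/4·5+1·5=15; next y=-1/10·0+1/2·15=7.5
n=1: y=7.5, sp=5, e=sp−y=-2.5; I=2.5, D=e−e_prev=-7.5; u=3/4·(-2.5)+5/4·2.5+1·(-7.5)=-6.25; next y=-1/10·7.5+1/2·(-6.25)=-3.875
n=2: y=-3.875, sp=5, e=sp−y=8.875; I=11.375, D=e−e_prev=11.375; u=3/4·8.875+5/4·11.375+1·11.375=32.25; next y=-1/10·(-3.875)+1/2·32.25=16.5125
n=3: y=16.5125, sp=-1, e=sp−y=-17.5125; I=-6.1375, D=e−e_prev=-26.3875; u=3/4·(-17.5125)+5/4·(-6.1375)+1·(-26.3875)=-47.19375; next y=-1/10·16.5125+1/2·(-47.19375)=-25.248125
n=4: y=-25.248125, sp=-1, e=sp−y=24.248125; I=18.110625, D=e−e_prev=41.760625; u=3/4·24.248125+5/4·18.110625+1·41.760625=82.585; next y=-1/10·(-25.248125)+1/2·82.585≈43.817313
n=5: y≈43.817313, sp=-1, e=sp−y≈-44.817313; I≈-26.706688, D=e−e_prev≈-69.065438; u=3/4·(-44.817313)+5/4·(-26.706688)+1·(-69.065438)≈-136.061781; next y=-1/10·43.817313+1/2·(-136.061781)≈-72.412622
n=6: y≈-72.412622, sp=-1, e=sp−y≈71.412622; I≈44.705934, D=e−e_prev≈116.229934; u=3/4·71.412622+5/4·44.705934+1·116.229934≈225.671819; next y=-1/10·(-72.412622)+1/2·225.671819≈120.077172
n=7: y≈120.077172, sp=-1, e=sp−y≈-121.077172; I≈-76.371237, D=e−e_prev≈-192.489793; u=3/4·(-121.077172)+5/4·(-76.371237)+1·(-192.489793)≈-378.761719; next y=-1/10·120.077172+1/2·(-378.761719)≈-201.388576

0 5 15.000 0.000
1 5 -6.250 7.500
2 5 32.250 -3.875
3 -1 -47.194 16.513
4 -1 82.585 -25.248
5 -1 -136.062 43.817
6 -1 225.672 -72.413
7 -1 -378.762 120.077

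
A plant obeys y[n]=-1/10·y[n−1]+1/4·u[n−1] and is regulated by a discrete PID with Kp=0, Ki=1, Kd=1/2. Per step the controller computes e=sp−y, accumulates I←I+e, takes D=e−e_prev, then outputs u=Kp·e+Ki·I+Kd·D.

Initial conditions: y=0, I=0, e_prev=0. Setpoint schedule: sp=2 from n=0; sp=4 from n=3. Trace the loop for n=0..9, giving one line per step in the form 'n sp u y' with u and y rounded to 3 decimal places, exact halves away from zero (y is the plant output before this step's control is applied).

(exact arithmetic carried between steps; '≈' marks a value shown rounded to 6 d.p. or computed from one; I and e_prev carry over from the previous line; the table rounds u and y to 3 d.p., halves away from zero)
n=0: y=0, sp=2, e=sp−y=2; I=2, D=e−e_prev=2; u=0·2+1·2+1/2·2=3; next y=-1/10·0+1/4·3=0.75
n=1: y=0.75, sp=2, e=sp−y=1.25; I=3.25, D=e−e_prev=-0.75; u=0·1.25+1·3.25+1/2·(-0.75)=2.875; next y=-1/10·0.75+1/4·2.875=0.64375
n=2: y=0.64375, sp=2, e=sp−y=1.35625; I=4.60625, D=e−e_prev=0.10625; u=0·1.35625+1·4.60625+1/2·0.10625=4.659375; next y=-1/10·0.64375+1/4·4.659375≈1.100469
n=3: y≈1.100469, sp=4, e=sp−y≈2.899531; I≈7.505781, D=e−e_prev≈1.543281; u=0·2.899531+1·7.505781+1/2·1.543281≈8.277422; next y=-1/10·1.100469+1/4·8.277422≈1.959309
n=4: y≈1.959309, sp=4, e=sp−y≈2.040691; I≈9.546473, D=e−e_prev≈-0.858840; u=0·2.040691+1·9.546473+1/2·(-0.858840)≈9.117053; next y=-1/10·1.959309+1/4·9.117053≈2.083332
n=5: y≈2.083332, sp=4, e=sp−y≈1.916668; I≈11.463140, D=e−e_prev≈-0.124024; u=0·1.916668+1·11.463140+1/2·(-0.124024)≈11.401128; next y=-1/10·2.083332+1/4·11.401128≈2.641949
n=6: y≈2.641949, sp=4, e=sp−y≈1.358051; I≈12.821191, D=e−e_prev≈-0.558617; u=0·1.358051+1·12.821191+1/2·(-0.558617)≈12.541883; next y=-1/10·2.641949+1/4·12.541883≈2.871276
n=7: y≈2.871276, sp=4, e=sp−y≈1.128724; I≈13.949916, D=e−e_prev≈-0.229327; u=0·1.128724+1·13.949916+1/2·(-0.229327)≈13.835252; next y=-1/10·2.871276+1/4·13.835252≈3.171685
n=8: y≈3.171685, sp=4, e=sp−y≈0.828315; I≈14.778230, D=e−e_prev≈-0.300410; u=0·0.828315+1·14.778230+1/2·(-0.300410)≈14.628025; next y=-1/10·3.171685+1/4·14.628025≈3.339838
n=9: y≈3.339838, sp=4, e=sp−y≈0.660162; I≈15.438392, D=e−e_prev≈-0.168152; u=0·0.660162+1·15.438392+1/2·(-0.168152)≈15.354316; next y=-1/10·3.339838+1/4·15.354316≈3.504595

0 2 3.000 0.000
1 2 2.875 0.750
2 2 4.659 0.644
3 4 8.277 1.100
4 4 9.117 1.959
5 4 11.401 2.083
6 4 12.542 2.642
7 4 13.835 2.871
8 4 14.628 3.172
9 4 15.354 3.340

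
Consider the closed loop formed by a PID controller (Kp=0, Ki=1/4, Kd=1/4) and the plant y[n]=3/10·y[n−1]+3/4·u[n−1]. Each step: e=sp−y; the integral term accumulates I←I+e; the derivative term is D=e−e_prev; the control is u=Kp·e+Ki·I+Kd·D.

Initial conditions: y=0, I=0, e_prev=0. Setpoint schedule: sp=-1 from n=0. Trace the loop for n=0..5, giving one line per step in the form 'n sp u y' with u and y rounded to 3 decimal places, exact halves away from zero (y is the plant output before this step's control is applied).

0 -1 -0.500 0.000
1 -1 -0.313 -0.375
2 -1 -0.577 -0.347
3 -1 -0.638 -0.536
4 -1 -0.750 -0.639
5 -1 -0.808 -0.754

(exact arithmetic carried between steps; '≈' marks a value shown rounded to 6 d.p. or computed from one; I and e_prev carry over from the previous line; the table rounds u and y to 3 d.p., halves away from zero)
n=0: y=0, sp=-1, e=sp−y=-1; I=-1, D=e−e_prev=-1; u=0·(-1)+1/4·(-1)+1/4·(-1)=-0.5; next y=3/10·0+3/4·(-0.5)=-0.375
n=1: y=-0.375, sp=-1, e=sp−y=-0.625; I=-1.625, D=e−e_prev=0.375; u=0·(-0.625)+1/4·(-1.625)+1/4·0.375=-0.3125; next y=3/10·(-0.375)+3/4·(-0.3125)=-0.346875
n=2: y=-0.346875, sp=-1, e=sp−y=-0.653125; I=-2.278125, D=e−e_prev=-0.028125; u=0·(-0.653125)+1/4·(-2.278125)+1/4·(-0.028125)≈-0.576563; next y=3/10·(-0.346875)+3/4·(-0.576563)≈-0.536484
n=3: y≈-0.536484, sp=-1, e=sp−y≈-0.463516; I≈-2.741641, D=e−e_prev≈0.189609; u=0·(-0.463516)+1/4·(-2.741641)+1/4·0.189609≈-0.638008; next y=3/10·(-0.536484)+3/4·(-0.638008)≈-0.639451
n=4: y≈-0.639451, sp=-1, e=sp−y≈-0.360549; I≈-3.102189, D=e−e_prev≈0.102967; u=0·(-0.360549)+1/4·(-3.102189)+1/4·0.102967≈-0.749806; next y=3/10·(-0.639451)+3/4·(-0.749806)≈-0.754190
n=5: y≈-0.754190, sp=-1, e=sp−y≈-0.245810; I≈-3.348000, D=e−e_prev≈0.114738; u=0·(-0.245810)+1/4·(-3.348000)+1/4·0.114738≈-0.808315; next y=3/10·(-0.754190)+3/4·(-0.808315)≈-0.832493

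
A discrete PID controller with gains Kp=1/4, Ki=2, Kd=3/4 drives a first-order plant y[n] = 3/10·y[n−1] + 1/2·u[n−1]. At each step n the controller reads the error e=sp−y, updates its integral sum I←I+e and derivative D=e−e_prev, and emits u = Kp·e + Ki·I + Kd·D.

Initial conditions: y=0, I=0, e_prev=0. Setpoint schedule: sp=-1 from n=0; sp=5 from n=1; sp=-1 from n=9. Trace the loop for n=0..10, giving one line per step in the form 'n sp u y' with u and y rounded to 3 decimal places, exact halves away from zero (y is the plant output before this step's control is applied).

(exact arithmetic carried between steps; '≈' marks a value shown rounded to 6 d.p. or computed from one; I and e_prev carry over from the previous line; the table rounds u and y to 3 d.p., halves away from zero)
n=0: y=0, sp=-1, e=sp−y=-1; I=-1, D=e−e_prev=-1; u=1/4·(-1)+2·(-1)+3/4·(-1)=-3; next y=3/10·0+1/2·(-3)=-1.5
n=1: y=-1.5, sp=5, e=sp−y=6.5; I=5.5, D=e−e_prev=7.5; u=1/4·6.5+2·5.5+3/4·7.5=18.25; next y=3/10·(-1.5)+1/2·18.25=8.675
n=2: y=8.675, sp=5, e=sp−y=-3.675; I=1.825, D=e−e_prev=-10.175; u=1/4·(-3.675)+2·1.825+3/4·(-10.175)=-4.9; next y=3/10·8.675+1/2·(-4.9)=0.1525
n=3: y=0.1525, sp=5, e=sp−y=4.8475; I=6.6725, D=e−e_prev=8.5225; u=1/4·4.8475+2·6.6725+3/4·8.5225=20.94875; next y=3/10·0.1525+1/2·20.94875=10.520125
n=4: y=10.520125, sp=5, e=sp−y=-5.520125; I=1.152375, D=e−e_prev=-10.367625; u=1/4·(-5.520125)+2·1.152375+3/4·(-10.367625)=-6.851; next y=3/10·10.520125+1/2·(-6.851)≈-0.269463
n=5: y≈-0.269463, sp=5, e=sp−y≈5.269463; I≈6.421838, D=e−e_prev≈10.789588; u=1/4·5.269463+2·6.421838+3/4·10.789588≈22.253231; next y=3/10·(-0.269463)+1/2·22.253231≈11.045777
n=6: y≈11.045777, sp=5, e=sp−y≈-6.045777; I≈0.376061, D=e−e_prev≈-11.315239; u=1/4·(-6.045777)+2·0.376061+3/4·(-11.315239)≈-9.245753; next y=3/10·11.045777+1/2·(-9.245753)≈-1.309143
n=7: y≈-1.309143, sp=5, e=sp−y≈6.309143; I≈6.685204, D=e−e_prev≈12.354920; u=1/4·6.309143+2·6.685204+3/4·12.354920≈24.213883; next y=3/10·(-1.309143)+1/2·24.213883≈11.714199
n=8: y≈11.714199, sp=5, e=sp−y≈-6.714199; I≈-0.028995, D=e−e_prev≈-13.023342; u=1/4·(-6.714199)+2·(-0.028995)+3/4·(-13.023342)≈-11.504046; next y=3/10·11.714199+1/2·(-11.504046)≈-2.237763
n=9: y≈-2.237763, sp=-1, e=sp−y≈1.237763; I≈1.208768, D=e−e_prev≈7.951962; u=1/4·1.237763+2·1.208768+3/4·7.951962≈8.690949; next y=3/10·(-2.237763)+1/2·8.690949≈3.674146
n=10: y≈3.674146, sp=-1, e=sp−y≈-4.674146; I≈-3.465377, D=e−e_prev≈-5.911909; u=1/4·(-4.674146)+2·(-3.465377)+3/4·(-5.911909)≈-12.533223; next y=3/10·3.674146+1/2·(-12.533223)≈-5.164368

0 -1 -3.000 0.000
1 5 18.250 -1.500
2 5 -4.900 8.675
3 5 20.949 0.153
4 5 -6.851 10.520
5 5 22.253 -0.269
6 5 -9.246 11.046
7 5 24.214 -1.309
8 5 -11.504 11.714
9 -1 8.691 -2.238
10 -1 -12.533 3.674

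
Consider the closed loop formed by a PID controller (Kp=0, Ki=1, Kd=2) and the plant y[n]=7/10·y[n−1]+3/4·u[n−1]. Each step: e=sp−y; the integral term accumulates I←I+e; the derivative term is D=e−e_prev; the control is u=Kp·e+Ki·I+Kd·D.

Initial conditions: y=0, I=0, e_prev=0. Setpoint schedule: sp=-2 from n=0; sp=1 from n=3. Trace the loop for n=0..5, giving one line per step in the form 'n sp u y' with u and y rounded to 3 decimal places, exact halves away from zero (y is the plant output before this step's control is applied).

0 -2 -6.000 0.000
1 -2 9.500 -4.500
2 -2 -22.425 3.975
3 1 51.584 -14.036
4 1 -104.099 28.862
5 1 214.034 -57.870

(exact arithmetic carried between steps; '≈' marks a value shown rounded to 6 d.p. or computed from one; I and e_prev carry over from the previous line; the table rounds u and y to 3 d.p., halves away from zero)
n=0: y=0, sp=-2, e=sp−y=-2; I=-2, D=e−e_prev=-2; u=0·(-2)+1·(-2)+2·(-2)=-6; next y=7/10·0+3/4·(-6)=-4.5
n=1: y=-4.5, sp=-2, e=sp−y=2.5; I=0.5, D=e−e_prev=4.5; u=0·2.5+1·0.5+2·4.5=9.5; next y=7/10·(-4.5)+3/4·9.5=3.975
n=2: y=3.975, sp=-2, e=sp−y=-5.975; I=-5.475, D=e−e_prev=-8.475; u=0·(-5.975)+1·(-5.475)+2·(-8.475)=-22.425; next y=7/10·3.975+3/4·(-22.425)=-14.03625
n=3: y=-14.03625, sp=1, e=sp−y=15.03625; I=9.56125, D=e−e_prev=21.01125; u=0·15.03625+1·9.56125+2·21.01125=51.58375; next y=7/10·(-14.03625)+3/4·51.58375≈28.862438
n=4: y≈28.862438, sp=1, e=sp−y≈-27.862438; I≈-18.301188, D=e−e_prev≈-42.898688; u=0·(-27.862438)+1·(-18.301188)+2·(-42.898688)≈-104.098563; next y=7/10·28.862438+3/4·(-104.098563)≈-57.870216
n=5: y≈-57.870216, sp=1, e=sp−y≈58.870216; I≈40.569028, D=e−e_prev≈86.732653; u=0·58.870216+1·40.569028+2·86.732653≈214.034334; next y=7/10·(-57.870216)+3/4·214.034334≈120.016600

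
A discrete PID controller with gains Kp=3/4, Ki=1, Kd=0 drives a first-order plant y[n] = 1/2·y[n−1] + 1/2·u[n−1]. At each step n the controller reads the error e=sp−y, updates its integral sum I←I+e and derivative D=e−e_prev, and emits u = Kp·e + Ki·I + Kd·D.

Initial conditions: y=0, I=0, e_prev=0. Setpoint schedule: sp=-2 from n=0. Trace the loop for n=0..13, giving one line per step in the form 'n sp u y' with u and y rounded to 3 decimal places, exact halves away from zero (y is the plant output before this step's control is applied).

(exact arithmetic carried between steps; '≈' marks a value shown rounded to 6 d.p. or computed from one; I and e_prev carry over from the previous line; the table rounds u and y to 3 d.p., halves away from zero)
n=0: y=0, sp=-2, e=sp−y=-2; I=-2, D=e−e_prev=-2; u=3/4·(-2)+1·(-2)+0·(-2)=-3.5; next y=1/2·0+1/2·(-3.5)=-1.75
n=1: y=-1.75, sp=-2, e=sp−y=-0.25; I=-2.25, D=e−e_prev=1.75; u=3/4·(-0.25)+1·(-2.25)+0·1.75=-2.4375; next y=1/2·(-1.75)+1/2·(-2.4375)=-2.09375
n=2: y=-2.09375, sp=-2, e=sp−y=0.09375; I=-2.15625, D=e−e_prev=0.34375; u=3/4·0.09375+1·(-2.15625)+0·0.34375≈-2.085938; next y=1/2·(-2.09375)+1/2·(-2.085938)≈-2.089844
n=3: y≈-2.089844, sp=-2, e=sp−y≈0.089844; I≈-2.066406, D=e−e_prev≈-0.003906; u=3/4·0.089844+1·(-2.066406)+0·(-0.003906)≈-1.999023; next y=1/2·(-2.089844)+1/2·(-1.999023)≈-2.044434
n=4: y≈-2.044434, sp=-2, e=sp−y≈0.044434; I≈-2.021973, D=e−e_prev≈-0.045410; u=3/4·0.044434+1·(-2.021973)+0·(-0.045410)≈-1.988647; next y=1/2·(-2.044434)+1/2·(-1.988647)≈-2.016541
n=5: y≈-2.016541, sp=-2, e=sp−y≈0.016541; I≈-2.005432, D=e−e_prev≈-0.027893; u=3/4·0.016541+1·(-2.005432)+0·(-0.027893)≈-1.993027; next y=1/2·(-2.016541)+1/2·(-1.993027)≈-2.004784
n=6: y≈-2.004784, sp=-2, e=sp−y≈0.004784; I≈-2.000648, D=e−e_prev≈-0.011757; u=3/4·0.004784+1·(-2.000648)+0·(-0.011757)≈-1.997061; next y=1/2·(-2.004784)+1/2·(-1.997061)≈-2.000922
n=7: y≈-2.000922, sp=-2, e=sp−y≈0.000922; I≈-1.999726, D=e−e_prev≈-0.003861; u=3/4·0.000922+1·(-1.999726)+0·(-0.003861)≈-1.999035; next y=1/2·(-2.000922)+1/2·(-1.999035)≈-1.999978
n=8: y≈-1.999978, sp=-2, e=sp−y≈-0.000022; I≈-1.999748, D=e−e_prev≈-0.000944; u=3/4·(-0.000022)+1·(-1.999748)+0·(-0.000944)≈-1.999764; next y=1/2·(-1.999978)+1/2·(-1.999764)≈-1.999871
n=9: y≈-1.999871, sp=-2, e=sp−y≈-0.000129; I≈-1.999877, D=e−e_prev≈-0.000107; u=3/4·(-0.000129)+1·(-1.999877)+0·(-0.000107)≈-1.999973; next y=1/2·(-1.999871)+1/2·(-1.999973)≈-1.999922
n=10: y≈-1.999922, sp=-2, e=sp−y≈-0.000078; I≈-1.999954, D=e−e_prev≈0.000051; u=3/4·(-0.000078)+1·(-1.999954)+0·0.000051≈-2.000013; next y=1/2·(-1.999922)+1/2·(-2.000013)≈-1.999967
n=11: y≈-1.999967, sp=-2, e=sp−y≈-0.000033; I≈-1.999987, D=e−e_prev≈0.000045; u=3/4·(-0.000033)+1·(-1.999987)+0·0.000045≈-2.000011; next y=1/2·(-1.999967)+1/2·(-2.000011)≈-1.999989
n=12: y≈-1.999989, sp=-2, e=sp−y≈-0.000011; I≈-1.999998, D=e−e_prev≈0.000022; u=3/4·(-0.000011)+1·(-1.999998)+0·0.000022≈-2.000005; next y=1/2·(-1.999989)+1/2·(-2.000005)≈-1.999997
n=13: y≈-1.999997, sp=-2, e=sp−y≈-0.000003; I≈-2.000000, D=e−e_prev≈0.000008; u=3/4·(-0.000003)+1·(-2.000000)+0·0.000008≈-2.000002; next y=1/2·(-1.999997)+1/2·(-2.000002)≈-2.000000

0 -2 -3.500 0.000
1 -2 -2.438 -1.750
2 -2 -2.086 -2.094
3 -2 -1.999 -2.090
4 -2 -1.989 -2.044
5 -2 -1.993 -2.017
6 -2 -1.997 -2.005
7 -2 -1.999 -2.001
8 -2 -2.000 -2.000
9 -2 -2.000 -2.000
10 -2 -2.000 -2.000
11 -2 -2.000 -2.000
12 -2 -2.000 -2.000
13 -2 -2.000 -2.000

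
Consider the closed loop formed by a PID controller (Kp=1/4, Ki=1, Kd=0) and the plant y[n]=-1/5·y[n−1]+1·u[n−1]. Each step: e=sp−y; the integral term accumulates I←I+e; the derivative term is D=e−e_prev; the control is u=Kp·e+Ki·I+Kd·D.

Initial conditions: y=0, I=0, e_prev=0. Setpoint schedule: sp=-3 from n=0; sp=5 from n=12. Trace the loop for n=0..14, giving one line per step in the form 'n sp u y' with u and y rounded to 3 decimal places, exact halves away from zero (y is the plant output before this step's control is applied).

(exact arithmetic carried between steps; '≈' marks a value shown rounded to 6 d.p. or computed from one; I and e_prev carry over from the previous line; the table rounds u and y to 3 d.p., halves away from zero)
n=0: y=0, sp=-3, e=sp−y=-3; I=-3, D=e−e_prev=-3; u=1/4·(-3)+1·(-3)+0·(-3)=-3.75; next y=-1/5·0+1·(-3.75)=-3.75
n=1: y=-3.75, sp=-3, e=sp−y=0.75; I=-2.25, D=e−e_prev=3.75; u=1/4·0.75+1·(-2.25)+0·3.75=-2.0625; next y=-1/5·(-3.75)+1·(-2.0625)=-1.3125
n=2: y=-1.3125, sp=-3, e=sp−y=-1.6875; I=-3.9375, D=e−e_prev=-2.4375; u=1/4·(-1.6875)+1·(-3.9375)+0·(-2.4375)=-4.359375; next y=-1/5·(-1.3125)+1·(-4.359375)=-4.096875
n=3: y=-4.096875, sp=-3, e=sp−y=1.096875; I=-2.840625, D=e−e_prev=2.784375; u=1/4·1.096875+1·(-2.840625)+0·2.784375≈-2.566406; next y=-1/5·(-4.096875)+1·(-2.566406)≈-1.747031
n=4: y≈-1.747031, sp=-3, e=sp−y≈-1.252969; I≈-4.093594, D=e−e_prev≈-2.349844; u=1/4·(-1.252969)+1·(-4.093594)+0·(-2.349844)≈-4.406836; next y=-1/5·(-1.747031)+1·(-4.406836)≈-4.057430
n=5: y≈-4.057430, sp=-3, e=sp−y≈1.057430; I≈-3.036164, D=e−e_prev≈2.310398; u=1/4·1.057430+1·(-3.036164)+0·2.310398≈-2.771807; next y=-1/5·(-4.057430)+1·(-2.771807)≈-1.960321
n=6: y≈-1.960321, sp=-3, e=sp−y≈-1.039679; I≈-4.075843, D=e−e_prev≈-2.097109; u=1/4·(-1.039679)+1·(-4.075843)+0·(-2.097109)≈-4.335763; next y=-1/5·(-1.960321)+1·(-4.335763)≈-3.943699
n=7: y≈-3.943699, sp=-3, e=sp−y≈0.943699; I≈-3.132144, D=e−e_prev≈1.983378; u=1/4·0.943699+1·(-3.132144)+0·1.983378≈-2.896220; next y=-1/5·(-3.943699)+1·(-2.896220)≈-2.107480
n=8: y≈-2.107480, sp=-3, e=sp−y≈-0.892520; I≈-4.024665, D=e−e_prev≈-1.836219; u=1/4·(-0.892520)+1·(-4.024665)+0·(-1.836219)≈-4.247795; next y=-1/5·(-2.107480)+1·(-4.247795)≈-3.826299
n=9: y≈-3.826299, sp=-3, e=sp−y≈0.826299; I≈-3.198366, D=e−e_prev≈1.718819; u=1/4·0.826299+1·(-3.198366)+0·1.718819≈-2.991791; next y=-1/5·(-3.826299)+1·(-2.991791)≈-2.226531
n=10: y≈-2.226531, sp=-3, e=sp−y≈-0.773469; I≈-3.971834, D=e−e_prev≈-1.599767; u=1/4·(-0.773469)+1·(-3.971834)+0·(-1.599767)≈-4.165202; next y=-1/5·(-2.226531)+1·(-4.165202)≈-3.719895
n=11: y≈-3.719895, sp=-3, e=sp−y≈0.719895; I≈-3.251939, D=e−e_prev≈1.493364; u=1/4·0.719895+1·(-3.251939)+0·1.493364≈-3.071965; next y=-1/5·(-3.719895)+1·(-3.071965)≈-2.327986
n=12: y≈-2.327986, sp=5, e=sp−y≈7.327986; I≈4.076047, D=e−e_prev≈6.608091; u=1/4·7.327986+1·4.076047+0·6.608091≈5.908044; next y=-1/5·(-2.327986)+1·5.908044≈6.373641
n=13: y≈6.373641, sp=5, e=sp−y≈-1.373641; I≈2.702406, D=e−e_prev≈-8.701627; u=1/4·(-1.373641)+1·2.702406+0·(-8.701627)≈2.358996; next y=-1/5·6.373641+1·2.358996≈1.084268
n=14: y≈1.084268, sp=5, e=sp−y≈3.915732; I≈6.618138, D=e−e_prev≈5.289373; u=1/4·3.915732+1·6.618138+0·5.289373≈7.597072; next y=-1/5·1.084268+1·7.597072≈7.380218

0 -3 -3.750 0.000
1 -3 -2.063 -3.750
2 -3 -4.359 -1.313
3 -3 -2.566 -4.097
4 -3 -4.407 -1.747
5 -3 -2.772 -4.057
6 -3 -4.336 -1.960
7 -3 -2.896 -3.944
8 -3 -4.248 -2.107
9 -3 -2.992 -3.826
10 -3 -4.165 -2.227
11 -3 -3.072 -3.720
12 5 5.908 -2.328
13 5 2.359 6.374
14 5 7.597 1.084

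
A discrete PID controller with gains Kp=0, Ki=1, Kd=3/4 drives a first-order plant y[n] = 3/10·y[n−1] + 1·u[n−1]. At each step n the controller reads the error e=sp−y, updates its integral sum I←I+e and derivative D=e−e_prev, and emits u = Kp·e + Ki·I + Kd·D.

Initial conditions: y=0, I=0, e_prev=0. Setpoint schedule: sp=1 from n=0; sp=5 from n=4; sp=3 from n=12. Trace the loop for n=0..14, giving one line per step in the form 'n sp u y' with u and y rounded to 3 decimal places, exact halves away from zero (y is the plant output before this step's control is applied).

(exact arithmetic carried between steps; '≈' marks a value shown rounded to 6 d.p. or computed from one; I and e_prev carry over from the previous line; the table rounds u and y to 3 d.p., halves away from zero)
n=0: y=0, sp=1, e=sp−y=1; I=1, D=e−e_prev=1; u=0·1+1·1+3/4·1=1.75; next y=3/10·0+1·1.75=1.75
n=1: y=1.75, sp=1, e=sp−y=-0.75; I=0.25, D=e−e_prev=-1.75; u=0·(-0.75)+1·0.25+3/4·(-1.75)=-1.0625; next y=3/10·1.75+1·(-1.0625)=-0.5375
n=2: y=-0.5375, sp=1, e=sp−y=1.5375; I=1.7875, D=e−e_prev=2.2875; u=0·1.5375+1·1.7875+3/4·2.2875=3.503125; next y=3/10·(-0.5375)+1·3.503125=3.341875
n=3: y=3.341875, sp=1, e=sp−y=-2.341875; I=-0.554375, D=e−e_prev=-3.879375; u=0·(-2.341875)+1·(-0.554375)+3/4·(-3.879375)≈-3.463906; next y=3/10·3.341875+1·(-3.463906)≈-2.461344
n=4: y≈-2.461344, sp=5, e=sp−y≈7.461344; I≈6.906969, D=e−e_prev≈9.803219; u=0·7.461344+1·6.906969+3/4·9.803219≈14.259383; next y=3/10·(-2.461344)+1·14.259383≈13.520980
n=5: y≈13.520980, sp=5, e=sp−y≈-8.520980; I≈-1.614011, D=e−e_prev≈-15.982323; u=0·(-8.520980)+1·(-1.614011)+3/4·(-15.982323)≈-13.600754; next y=3/10·13.520980+1·(-13.600754)≈-9.544460
n=6: y≈-9.544460, sp=5, e=sp−y≈14.544460; I≈12.930449, D=e−e_prev≈23.065439; u=0·14.544460+1·12.930449+3/4·23.065439≈30.229528; next y=3/10·(-9.544460)+1·30.229528≈27.366190
n=7: y≈27.366190, sp=5, e=sp−y≈-22.366190; I≈-9.435742, D=e−e_prev≈-36.910650; u=0·(-22.366190)+1·(-9.435742)+3/4·(-36.910650)≈-37.118729; next y=3/10·27.366190+1·(-37.118729)≈-28.908872
n=8: y≈-28.908872, sp=5, e=sp−y≈33.908872; I≈24.473130, D=e−e_prev≈56.275062; u=0·33.908872+1·24.473130+3/4·56.275062≈66.679427; next y=3/10·(-28.908872)+1·66.679427≈58.006765
n=9: y≈58.006765, sp=5, e=sp−y≈-53.006765; I≈-28.533635, D=e−e_prev≈-86.915637; u=0·(-53.006765)+1·(-28.533635)+3/4·(-86.915637)≈-93.720363; next y=3/10·58.006765+1·(-93.720363)≈-76.318333
n=10: y≈-76.318333, sp=5, e=sp−y≈81.318333; I≈52.784698, D=e−e_prev≈134.325099; u=0·81.318333+1·52.784698+3/4·134.325099≈153.528522; next y=3/10·(-76.318333)+1·153.528522≈130.633022
n=11: y≈130.633022, sp=5, e=sp−y≈-125.633022; I≈-72.848324, D=e−e_prev≈-206.951356; u=0·(-125.633022)+1·(-72.848324)+3/4·(-206.951356)≈-228.061841; next y=3/10·130.633022+1·(-228.061841)≈-188.871934
n=12: y≈-188.871934, sp=3, e=sp−y≈191.871934; I≈119.023610, D=e−e_prev≈317.504957; u=0·191.871934+1·119.023610+3/4·317.504957≈357.152328; next y=3/10·(-188.871934)+1·357.152328≈300.490747
n=13: y≈300.490747, sp=3, e=sp−y≈-297.490747; I≈-178.467137, D=e−e_prev≈-489.362682; u=0·(-297.490747)+1·(-178.467137)+3/4·(-489.362682)≈-545.489148; next y=3/10·300.490747+1·(-545.489148)≈-455.341924
n=14: y≈-455.341924, sp=3, e=sp−y≈458.341924; I≈279.874787, D=e−e_prev≈755.832672; u=0·458.341924+1·279.874787+3/4·755.832672≈846.749291; next y=3/10·(-455.341924)+1·846.749291≈710.146713

0 1 1.750 0.000
1 1 -1.063 1.750
2 1 3.503 -0.538
3 1 -3.464 3.342
4 5 14.259 -2.461
5 5 -13.601 13.521
6 5 30.230 -9.544
7 5 -37.119 27.366
8 5 66.679 -28.909
9 5 -93.720 58.007
10 5 153.529 -76.318
11 5 -228.062 130.633
12 3 357.152 -188.872
13 3 -545.489 300.491
14 3 846.749 -455.342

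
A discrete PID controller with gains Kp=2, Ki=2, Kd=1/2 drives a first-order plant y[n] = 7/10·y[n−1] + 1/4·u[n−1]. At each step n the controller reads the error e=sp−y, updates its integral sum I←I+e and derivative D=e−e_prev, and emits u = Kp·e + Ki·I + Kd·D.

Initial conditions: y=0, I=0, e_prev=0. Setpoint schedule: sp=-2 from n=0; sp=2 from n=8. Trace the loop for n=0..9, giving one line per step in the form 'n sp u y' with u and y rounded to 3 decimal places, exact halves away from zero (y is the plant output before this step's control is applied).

0 -2 -9.000 0.000
1 -2 -1.875 -2.250
2 -2 -3.428 -2.044
3 -2 -2.140 -2.288
4 -2 -2.367 -2.136
5 -2 -2.240 -2.087
6 -2 -2.339 -2.021
7 -2 -2.361 -1.999
8 2 15.606 -1.990
9 2 1.347 2.509

(exact arithmetic carried between steps; '≈' marks a value shown rounded to 6 d.p. or computed from one; I and e_prev carry over from the previous line; the table rounds u and y to 3 d.p., halves away from zero)
n=0: y=0, sp=-2, e=sp−y=-2; I=-2, D=e−e_prev=-2; u=2·(-2)+2·(-2)+1/2·(-2)=-9; next y=7/10·0+1/4·(-9)=-2.25
n=1: y=-2.25, sp=-2, e=sp−y=0.25; I=-1.75, D=e−e_prev=2.25; u=2·0.25+2·(-1.75)+1/2·2.25=-1.875; next y=7/10·(-2.25)+1/4·(-1.875)=-2.04375
n=2: y=-2.04375, sp=-2, e=sp−y=0.04375; I=-1.70625, D=e−e_prev=-0.20625; u=2·0.04375+2·(-1.70625)+1/2·(-0.20625)=-3.428125; next y=7/10·(-2.04375)+1/4·(-3.428125)≈-2.287656
n=3: y≈-2.287656, sp=-2, e=sp−y≈0.287656; I≈-1.418594, D=e−e_prev≈0.243906; u=2·0.287656+2·(-1.418594)+1/2·0.243906≈-2.139922; next y=7/10·(-2.287656)+1/4·(-2.139922)≈-2.136340
n=4: y≈-2.136340, sp=-2, e=sp−y≈0.136340; I≈-1.282254, D=e−e_prev≈-0.151316; u=2·0.136340+2·(-1.282254)+1/2·(-0.151316)≈-2.367486; next y=7/10·(-2.136340)+1/4·(-2.367486)≈-2.087309
n=5: y≈-2.087309, sp=-2, e=sp−y≈0.087309; I≈-1.194944, D=e−e_prev≈-0.049030; u=2·0.087309+2·(-1.194944)+1/2·(-0.049030)≈-2.239785; next y=7/10·(-2.087309)+1/4·(-2.239785)≈-2.021063
n=6: y≈-2.021063, sp=-2, e=sp−y≈0.021063; I≈-1.173882, D=e−e_prev≈-0.066247; u=2·0.021063+2·(-1.173882)+1/2·(-0.066247)≈-2.338761; next y=7/10·(-2.021063)+1/4·(-2.338761)≈-1.999434
n=7: y≈-1.999434, sp=-2, e=sp−y≈-0.000566; I≈-1.174447, D=e−e_prev≈-0.021629; u=2·(-0.000566)+2·(-1.174447)+1/2·(-0.021629)≈-2.360841; next y=7/10·(-1.999434)+1/4·(-2.360841)≈-1.989814
n=8: y≈-1.989814, sp=2, e=sp−y≈3.989814; I≈2.815367, D=e−e_prev≈3.990380; u=2·3.989814+2·2.815367+1/2·3.990380≈15.605552; next y=7/10·(-1.989814)+1/4·15.605552≈2.508518
n=9: y≈2.508518, sp=2, e=sp−y≈-0.508518; I≈2.306849, D=e−e_prev≈-4.498332; u=2·(-0.508518)+2·2.306849+1/2·(-4.498332)≈1.347495; next y=7/10·2.508518+1/4·1.347495≈2.092836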